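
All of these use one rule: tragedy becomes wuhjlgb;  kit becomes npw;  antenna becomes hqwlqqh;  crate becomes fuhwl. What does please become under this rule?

Two shifts are in play — +7 for a/e/i/o/u, +3 for every other letter.
For please: p(cons)+3=s, l(cons)+3=o, e(vowel)+7=l, a(vowel)+7=h, s(cons)+3=v, e(vowel)+7=l.

solhvl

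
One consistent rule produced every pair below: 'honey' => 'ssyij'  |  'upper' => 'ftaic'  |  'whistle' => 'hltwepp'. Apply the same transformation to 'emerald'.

pqpvlpo

A repeating key of period 2 is used — shifts +11, +4 over and over.
For emerald: e+11=p, m+4=q, e+11=p, r+4=v, a+11=l, l+4=p, d+11=o.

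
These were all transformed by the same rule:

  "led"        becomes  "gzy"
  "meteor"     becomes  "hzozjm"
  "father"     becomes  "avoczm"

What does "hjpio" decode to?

Compare letters: l→g is +21, e→z is +21, d→y is +21 — a constant shift. Each letter is shifted forward by 21 in the alphabet (a Caesar shift of +21).
Decoding hjpio: h−21=m, j−21=o, p−21=u, i−21=n, o−21=t.

mount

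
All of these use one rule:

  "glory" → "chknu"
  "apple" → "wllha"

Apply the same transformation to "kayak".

gwuwg

Compare letters: g→c is +22, l→h is +22, o→k is +22 — a constant shift. This is a Caesar cipher with shift 22.
On kayak: k+22=g, a+22=w, y+22=u, a+22=w, k+22=g.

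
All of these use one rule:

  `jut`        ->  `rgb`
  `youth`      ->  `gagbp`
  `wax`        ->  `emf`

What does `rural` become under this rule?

zgzmt

The shift depends on letter class: consonant j→r is +8, but vowel u→g is +12. Vowels shift forward by 12 and consonants shift forward by 8.
On rural: r(cons)+8=z, u(vowel)+12=g, r(cons)+8=z, a(vowel)+12=m, l(cons)+8=t.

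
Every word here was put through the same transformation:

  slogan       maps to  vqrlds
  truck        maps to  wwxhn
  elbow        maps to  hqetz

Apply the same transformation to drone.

gwrsh

The shifts repeat in a cycle of length 2: positions 0,1,… shift by +3, +5, then the pattern repeats.
On drone: d+3=g, r+5=w, o+3=r, n+5=s, e+3=h.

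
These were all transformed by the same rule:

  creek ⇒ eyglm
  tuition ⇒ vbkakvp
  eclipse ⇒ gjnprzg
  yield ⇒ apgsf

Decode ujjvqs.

school

Shifts by position in creek: pos 0: c→e (+2), pos 1: r→y (+7), pos 2: e→g (+2), pos 3: e→l (+7) — repeating every 2. It's a Vigenère-style cipher with numeric key [2,7]: position i shifts by key[i mod 2].
Undoing it on ujjvqs: u−2=s, j−7=c, j−2=h, v−7=o, q−2=o, s−7=l.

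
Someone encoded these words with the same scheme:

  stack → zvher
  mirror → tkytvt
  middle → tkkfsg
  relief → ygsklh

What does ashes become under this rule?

huogz

Shifts by position in stack: pos 0: s→z (+7), pos 1: t→v (+2), pos 2: a→h (+7), pos 3: c→e (+2) — repeating every 2. It's a Vigenère-style cipher with numeric key [7,2]: position i shifts by key[i mod 2].
Applying it to ashes: a+7=h, s+2=u, h+7=o, e+2=g, s+7=z.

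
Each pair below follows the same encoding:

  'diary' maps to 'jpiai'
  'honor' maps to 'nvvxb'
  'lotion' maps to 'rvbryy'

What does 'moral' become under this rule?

svzjv

In diary: d→j is +6, i→p is +7, a→i is +8, r→a is +9 — the shift increases by 1 each position. Each letter shifts forward by (position + 6), i.e. 6, 7, 8, … — the shift grows by one for each successive letter.
Applying it to moral: m+6=s, o+7=v, r+8=z, a+9=j, l+10=v.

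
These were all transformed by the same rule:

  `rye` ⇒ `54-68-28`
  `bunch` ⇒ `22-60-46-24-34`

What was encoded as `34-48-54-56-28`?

horse

With a=1..z=26, the number is 2·pos + 18.
Undoing it on 34-48-54-56-28: 34→(34−18)÷2=8=h, 48→(48−18)÷2=15=o, 54→(54−18)÷2=18=r, 56→(56−18)÷2=19=s, 28→(28−18)÷2=5=e.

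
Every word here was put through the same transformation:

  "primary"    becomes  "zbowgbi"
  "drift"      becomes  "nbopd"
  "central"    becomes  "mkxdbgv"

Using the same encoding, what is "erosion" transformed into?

kbucoux

The shift depends on letter class: consonant p→z is +10, but vowel i→o is +6. Vowels shift forward by 6 and consonants shift forward by 10.
Applying it to erosion: e(vowel)+6=k, r(cons)+10=b, o(vowel)+6=u, s(cons)+10=c, i(vowel)+6=o, o(vowel)+6=u, n(cons)+10=x.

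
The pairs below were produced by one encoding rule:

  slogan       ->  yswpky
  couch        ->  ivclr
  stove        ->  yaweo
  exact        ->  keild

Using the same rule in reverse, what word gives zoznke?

threat

In slogan: s→y is +6, l→s is +7, o→w is +8, g→p is +9 — the shift increases by 1 each position. Each letter shifts forward by (position + 6), i.e. 6, 7, 8, … — the shift grows by one for each successive letter.
Decoding zoznke: z−6=t, o−7=h, z−8=r, n−9=e, k−10=a, e−11=t.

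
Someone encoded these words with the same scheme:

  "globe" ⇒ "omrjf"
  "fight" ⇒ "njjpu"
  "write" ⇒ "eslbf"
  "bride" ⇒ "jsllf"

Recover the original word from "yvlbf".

Shifts by position in globe: pos 0: g→o (+8), pos 1: l→m (+1), pos 2: o→r (+3), pos 3: b→j (+8), pos 4: e→f (+1) — repeating every 3. A repeating key of period 3 is used — shifts +8, +1, +3 over and over.
Reversing it on yvlbf: y−8=q, v−1=u, l−3=i, b−8=t, f−1=e.

quite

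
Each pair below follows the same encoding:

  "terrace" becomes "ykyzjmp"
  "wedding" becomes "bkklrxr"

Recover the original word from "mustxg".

In terrace: t→y is +5, e→k is +6, r→y is +7, r→z is +8 — the shift increases by 1 each position. Each letter shifts forward by (position + 5), i.e. 5, 6, 7, … — the shift grows by one for each successive letter.
Decoding mustxg: m−5=h, u−6=o, s−7=l, t−8=l, x−9=o, g−10=w.

hollow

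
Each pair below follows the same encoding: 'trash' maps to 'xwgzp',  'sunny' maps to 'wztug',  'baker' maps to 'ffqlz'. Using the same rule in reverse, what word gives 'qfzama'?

In trash: t→x is +4, r→w is +5, a→g is +6, s→z is +7 — the shift increases by 1 each position. Each letter shifts forward by (position + 4), i.e. 4, 5, 6, … — the shift grows by one for each successive letter.
Reversing it on qfzama: q−4=m, f−5=a, z−6=t, a−7=t, m−8=e, a−9=r.

matter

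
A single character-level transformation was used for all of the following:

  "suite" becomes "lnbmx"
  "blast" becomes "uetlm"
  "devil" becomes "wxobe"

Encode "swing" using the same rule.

Compare letters: s→l is +19, u→n is +19, i→b is +19 — a constant shift. Every letter moves 19 places later in the alphabet, wrapping around z→a.
Applying it to swing: s+19=l, w+19=p, i+19=b, n+19=g, g+19=z.

lpbgz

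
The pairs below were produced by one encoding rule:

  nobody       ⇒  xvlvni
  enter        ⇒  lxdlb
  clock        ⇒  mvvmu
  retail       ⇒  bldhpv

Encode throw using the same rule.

drbvg

The rule splits by letter class: vowels +7, consonants +10.
On throw: t(cons)+10=d, h(cons)+10=r, r(cons)+10=b, o(vowel)+7=v, w(cons)+10=g.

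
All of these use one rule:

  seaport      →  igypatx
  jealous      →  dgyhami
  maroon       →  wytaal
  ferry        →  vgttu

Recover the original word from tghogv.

Treating letters as 0–25, the rule is x ↦ 15x + 24 (mod 26).
Reversing it on tghogv: t(19)→7·(19−24)≡17=r; g(6)→7·(6−24)≡4=e; h(7)→7·(7−24)≡11=l; o(14)→7·(14−24)≡8=i; g(6)→7·(6−24)≡4=e; v(21)→7·(21−24)≡5=f (all mod 26).

relief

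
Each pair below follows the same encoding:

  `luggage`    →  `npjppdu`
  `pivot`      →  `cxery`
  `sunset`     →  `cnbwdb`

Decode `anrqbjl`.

cashier

The output letters match the input read backwards, each shifted +9: luggage reversed is egaggul. Read the word backwards and shift each letter +9.
Reversing it on anrqbjl: shift back: a−9=r, n−9=e, r−9=i, q−9=h, b−9=s, j−9=a, l−9=c → reihsac; then reverse → cashier.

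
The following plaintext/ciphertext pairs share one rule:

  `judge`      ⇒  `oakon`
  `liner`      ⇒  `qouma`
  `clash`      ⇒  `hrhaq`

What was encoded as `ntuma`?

Each letter shifts forward by (position + 5), i.e. 5, 6, 7, … — the shift grows by one for each successive letter.
Reversing it on ntuma: n−5=i, t−6=n, u−7=n, m−8=e, a−9=r.

inner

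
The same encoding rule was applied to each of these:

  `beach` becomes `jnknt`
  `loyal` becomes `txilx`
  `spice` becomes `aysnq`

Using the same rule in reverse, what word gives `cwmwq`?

In beach: b→j is +8, e→n is +9, a→k is +10, c→n is +11 — the shift increases by 1 each position. Letter i (0-indexed) is shifted by i+8, so successive shifts are 8, 9, 10, ….
Decoding cwmwq: c−8=u, w−9=n, m−10=c, w−11=l, q−12=e.

uncle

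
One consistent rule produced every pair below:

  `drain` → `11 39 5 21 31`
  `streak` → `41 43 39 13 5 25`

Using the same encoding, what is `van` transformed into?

Each letter becomes 2×(its alphabet position, a=1..z=26) + 3.
On van: v=22→47, a=1→5, n=14→31.

47 5 31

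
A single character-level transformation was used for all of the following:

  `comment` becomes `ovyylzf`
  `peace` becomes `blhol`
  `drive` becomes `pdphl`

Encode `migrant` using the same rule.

ypsdhzf

The shift depends on letter class: consonant c→o is +12, but vowel o→v is +7. The rule splits by letter class: vowels +7, consonants +12.
On migrant: m(cons)+12=y, i(vowel)+7=p, g(cons)+12=s, r(cons)+12=d, a(vowel)+7=h, n(cons)+12=z, t(cons)+12=f.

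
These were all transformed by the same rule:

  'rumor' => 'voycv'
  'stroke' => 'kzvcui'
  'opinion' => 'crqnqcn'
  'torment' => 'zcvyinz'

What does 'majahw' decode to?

r(17)→v(21) and u(20)→o(14) fit y≡15x+0 (mod 26); the inverse of 15 mod 26 is 7. Treating letters as 0–25, the rule is x ↦ 15x + 0 (mod 26).
Reversing it on majahw: m(12)→7·(12−0)≡6=g; a(0)→7·(0−0)≡0=a; j(9)→7·(9−0)≡11=l; a(0)→7·(0−0)≡0=a; h(7)→7·(7−0)≡23=x; w(22)→7·(22−0)≡24=y (all mod 26).

galaxy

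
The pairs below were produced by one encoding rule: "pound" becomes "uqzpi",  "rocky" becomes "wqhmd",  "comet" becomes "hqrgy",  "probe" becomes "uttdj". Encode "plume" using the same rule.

unzoj

A repeating key of period 2 is used — shifts +5, +2 over and over.
For plume: p+5=u, l+2=n, u+5=z, m+2=o, e+5=j.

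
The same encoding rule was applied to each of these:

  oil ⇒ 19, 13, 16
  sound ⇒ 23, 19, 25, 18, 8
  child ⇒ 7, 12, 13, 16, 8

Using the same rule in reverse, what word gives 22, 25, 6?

o is letter #15 and maps to 19: an offset of 4. Letters become their 1-based position plus 4 (so a→5, b→6, …).
Decoding 22, 25, 6: 22→(22−4)÷1=18=r, 25→(25−4)÷1=21=u, 6→(6−4)÷1=2=b.

rub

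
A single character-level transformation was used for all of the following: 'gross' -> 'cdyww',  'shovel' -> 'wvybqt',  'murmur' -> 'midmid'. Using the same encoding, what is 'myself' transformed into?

This is an affine cipher: with a=0,…,z=25, each position x becomes (19x+18) mod 26.
For myself: m(12)→19·12+18≡12=m; y(24)→19·24+18≡6=g; s(18)→19·18+18≡22=w; e(4)→19·4+18≡16=q; l(11)→19·11+18≡19=t; f(5)→19·5+18≡9=j (all mod 26).

mgwqtj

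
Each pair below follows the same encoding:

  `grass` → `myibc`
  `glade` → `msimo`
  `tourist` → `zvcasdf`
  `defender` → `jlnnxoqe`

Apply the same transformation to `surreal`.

In grass: g→m is +6, r→y is +7, a→i is +8, s→b is +9 — the shift increases by 1 each position. Each letter shifts forward by (position + 6), i.e. 6, 7, 8, … — the shift grows by one for each successive letter.
On surreal: s+6=y, u+7=b, r+8=z, r+9=a, e+10=o, a+11=l, l+12=x.

ybzaolx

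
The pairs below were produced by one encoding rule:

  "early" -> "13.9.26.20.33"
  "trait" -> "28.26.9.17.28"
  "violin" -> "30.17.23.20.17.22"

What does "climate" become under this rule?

11.20.17.21.9.28.13

The number is (letter's place in the alphabet, a=1) + 8.
Applying it to climate: c=3→11, l=12→20, i=9→17, m=13→21, a=1→9, t=20→28, e=5→13.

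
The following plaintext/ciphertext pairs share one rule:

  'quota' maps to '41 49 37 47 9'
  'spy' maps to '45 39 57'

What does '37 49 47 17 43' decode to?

q(#17)→41 and u(#21)→49: differences scale by 2, so n = 2·pos + 7. Each letter becomes 2×(its alphabet position, a=1..z=26) + 7.
Undoing it on 37 49 47 17 43: 37→(37−7)÷2=15=o, 49→(49−7)÷2=21=u, 47→(47−7)÷2=20=t, 17→(17−7)÷2=5=e, 43→(43−7)÷2=18=r.

outer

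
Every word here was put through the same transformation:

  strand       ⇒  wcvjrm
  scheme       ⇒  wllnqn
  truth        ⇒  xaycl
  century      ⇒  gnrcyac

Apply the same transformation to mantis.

Shifts by position in strand: pos 0: s→w (+4), pos 1: t→c (+9), pos 2: r→v (+4), pos 3: a→j (+9) — repeating every 2. It's a Vigenère-style cipher with numeric key [4,9]: position i shifts by key[i mod 2].
Applying it to mantis: m+4=q, a+9=j, n+4=r, t+9=c, i+4=m, s+9=b.

qjrcmb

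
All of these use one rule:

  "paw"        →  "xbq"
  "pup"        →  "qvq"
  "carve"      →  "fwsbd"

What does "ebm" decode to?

The output letters match the input read backwards, each shifted +1: paw reversed is wap. Two steps: reverse the string, then apply a Caesar shift of +1.
Undoing it on ebm: shift back: e−1=d, b−1=a, m−1=l → dal; then reverse → lad.

lad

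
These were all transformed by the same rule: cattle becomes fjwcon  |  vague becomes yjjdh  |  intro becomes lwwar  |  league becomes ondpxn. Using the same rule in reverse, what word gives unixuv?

reform

It's a Vigenère-style cipher with numeric key [3,9]: position i shifts by key[i mod 2].
Decoding unixuv: u−3=r, n−9=e, i−3=f, x−9=o, u−3=r, v−9=m.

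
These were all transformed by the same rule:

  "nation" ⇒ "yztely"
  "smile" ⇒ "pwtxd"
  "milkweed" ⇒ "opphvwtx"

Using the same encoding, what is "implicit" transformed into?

etntwaxt

The output letters match the input read backwards, each shifted +11: nation reversed is noitan. Read the word backwards and shift each letter +11.
Applying it to implicit: reverse → ticilpmi; then shift: t+11=e, i+11=t, c+11=n, i+11=t, l+11=w, p+11=a, m+11=x, i+11=t.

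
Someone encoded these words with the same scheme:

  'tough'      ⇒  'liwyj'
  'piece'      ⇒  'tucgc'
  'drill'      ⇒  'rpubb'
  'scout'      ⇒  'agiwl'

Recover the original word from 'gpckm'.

t(19)→l(11) and o(14)→i(8) fit y≡11x+10 (mod 26); the inverse of 11 mod 26 is 19. Treating letters as 0–25, the rule is x ↦ 11x + 10 (mod 26).
Reversing it on gpckm: g(6)→19·(6−10)≡2=c; p(15)→19·(15−10)≡17=r; c(2)→19·(2−10)≡4=e; k(10)→19·(10−10)≡0=a; m(12)→19·(12−10)≡12=m (all mod 26).

cream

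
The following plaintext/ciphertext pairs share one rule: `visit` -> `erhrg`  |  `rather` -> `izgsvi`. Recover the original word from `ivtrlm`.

Each pair mirrors across the alphabet (v↔e, i↔r, s↔h): positions sum to 25. This is the alphabet-reversal cipher (Atbash): a becomes z, b becomes y, etc.
Reversing it on ivtrlm: i↔r, v↔e, t↔g, r↔i, l↔o, m↔n.

region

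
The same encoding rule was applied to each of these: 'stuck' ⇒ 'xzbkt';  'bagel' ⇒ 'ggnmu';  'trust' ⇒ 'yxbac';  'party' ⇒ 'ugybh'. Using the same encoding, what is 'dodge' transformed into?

iukon

In stuck: s→x is +5, t→z is +6, u→b is +7, c→k is +8 — the shift increases by 1 each position. The shift increases by 1 at each position, starting from +5: 5, 6, 7, ….
Applying it to dodge: d+5=i, o+6=u, d+7=k, g+8=o, e+9=n.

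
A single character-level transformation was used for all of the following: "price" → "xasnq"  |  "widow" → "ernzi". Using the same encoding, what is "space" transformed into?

ayknq

Each letter shifts forward by (position + 8), i.e. 8, 9, 10, … — the shift grows by one for each successive letter.
On space: s+8=a, p+9=y, a+10=k, c+11=n, e+12=q.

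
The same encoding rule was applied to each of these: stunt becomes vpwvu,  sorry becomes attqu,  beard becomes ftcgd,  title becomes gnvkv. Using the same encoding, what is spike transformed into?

The output letters match the input read backwards, each shifted +2: stunt reversed is tnuts. The word is reversed, then every letter is shifted forward by 2.
On spike: reverse → ekips; then shift: e+2=g, k+2=m, i+2=k, p+2=r, s+2=u.

gmkru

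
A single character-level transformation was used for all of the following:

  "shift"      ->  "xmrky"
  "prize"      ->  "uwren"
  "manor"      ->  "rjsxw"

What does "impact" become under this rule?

rrujhy

The shift depends on letter class: consonant s→x is +5, but vowel i→r is +9. Vowels shift forward by 9 and consonants shift forward by 5.
Applying it to impact: i(vowel)+9=r, m(cons)+5=r, p(cons)+5=u, a(vowel)+9=j, c(cons)+5=h, t(cons)+5=y.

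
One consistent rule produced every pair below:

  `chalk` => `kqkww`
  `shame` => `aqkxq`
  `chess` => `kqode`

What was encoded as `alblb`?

scrap

In chalk: c→k is +8, h→q is +9, a→k is +10, l→w is +11 — the shift increases by 1 each position. The shift increases by 1 at each position, starting from +8: 8, 9, 10, ….
Undoing it on alblb: a−8=s, l−9=c, b−10=r, l−11=a, b−12=p.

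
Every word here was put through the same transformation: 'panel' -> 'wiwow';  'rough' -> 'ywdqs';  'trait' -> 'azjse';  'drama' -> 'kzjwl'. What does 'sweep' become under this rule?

In panel: p→w is +7, a→i is +8, n→w is +9, e→o is +10 — the shift increases by 1 each position. Each letter shifts forward by (position + 7), i.e. 7, 8, 9, … — the shift grows by one for each successive letter.
Applying it to sweep: s+7=z, w+8=e, e+9=n, e+10=o, p+11=a.

zenoa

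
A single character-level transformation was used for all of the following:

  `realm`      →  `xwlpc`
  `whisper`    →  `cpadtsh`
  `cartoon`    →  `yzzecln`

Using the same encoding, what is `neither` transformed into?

The output letters match the input read backwards, each shifted +11: realm reversed is mlaer. Read the word backwards and shift each letter +11.
On neither: reverse → rehtien; then shift: r+11=c, e+11=p, h+11=s, t+11=e, i+11=t, e+11=p, n+11=y.

cpsetpy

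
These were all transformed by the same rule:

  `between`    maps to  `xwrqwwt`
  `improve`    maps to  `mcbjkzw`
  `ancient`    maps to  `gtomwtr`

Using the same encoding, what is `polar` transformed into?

bklgj

Each letter's alphabet position (a=0..z=25) is mapped through 17·x+6 mod 26 — an affine cipher.
For polar: p(15)→17·15+6≡1=b; o(14)→17·14+6≡10=k; l(11)→17·11+6≡11=l; a(0)→17·0+6≡6=g; r(17)→17·17+6≡9=j (all mod 26).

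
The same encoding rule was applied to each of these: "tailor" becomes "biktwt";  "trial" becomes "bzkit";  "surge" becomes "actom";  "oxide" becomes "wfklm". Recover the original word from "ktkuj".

A repeating key of period 3 is used — shifts +8, +8, +2 over and over.
Undoing it on ktkuj: k−8=c, t−8=l, k−2=i, u−8=m, j−8=b.

climb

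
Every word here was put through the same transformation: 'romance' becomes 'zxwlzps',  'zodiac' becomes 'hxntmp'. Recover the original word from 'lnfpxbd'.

develop

In romance: r→z is +8, o→x is +9, m→w is +10, a→l is +11 — the shift increases by 1 each position. The shift increases by 1 at each position, starting from +8: 8, 9, 10, ….
Undoing it on lnfpxbd: l−8=d, n−9=e, f−10=v, p−11=e, x−12=l, b−13=o, d−14=p.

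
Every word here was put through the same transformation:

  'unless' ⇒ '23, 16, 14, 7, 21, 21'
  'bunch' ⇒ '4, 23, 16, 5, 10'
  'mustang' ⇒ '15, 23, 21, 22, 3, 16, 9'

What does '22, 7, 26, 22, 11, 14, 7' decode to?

textile

u is letter #21 and maps to 23: an offset of 2. Each letter is replaced by its alphabet position (a=1..z=26) + 2.
Decoding 22, 7, 26, 22, 11, 14, 7: 22→(22−2)÷1=20=t, 7→(7−2)÷1=5=e, 26→(26−2)÷1=24=x, 22→(22−2)÷1=20=t, 11→(11−2)÷1=9=i, 14→(14−2)÷1=12=l, 7→(7−2)÷1=5=e.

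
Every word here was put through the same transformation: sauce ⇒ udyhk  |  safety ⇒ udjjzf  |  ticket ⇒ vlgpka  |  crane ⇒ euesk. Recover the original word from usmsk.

Each letter shifts forward by (position + 2), i.e. 2, 3, 4, … — the shift grows by one for each successive letter.
Reversing it on usmsk: u−2=s, s−3=p, m−4=i, s−5=n, k−6=e.

spine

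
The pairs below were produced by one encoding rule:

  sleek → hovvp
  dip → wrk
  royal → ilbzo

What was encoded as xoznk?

Each pair mirrors across the alphabet (s↔h, l↔o, e↔v): positions sum to 25. Letters are reflected about the middle of the alphabet (position → 25−position): Atbash.
Undoing it on xoznk: x↔c, o↔l, z↔a, n↔m, k↔p.

clamp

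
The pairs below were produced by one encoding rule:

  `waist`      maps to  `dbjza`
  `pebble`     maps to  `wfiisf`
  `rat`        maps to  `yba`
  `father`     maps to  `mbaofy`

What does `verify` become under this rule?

The shift depends on letter class: consonant w→d is +7, but vowel a→b is +1. The rule splits by letter class: vowels +1, consonants +7.
For verify: v(cons)+7=c, e(vowel)+1=f, r(cons)+7=y, i(vowel)+1=j, f(cons)+7=m, y(cons)+7=f.

cfyjmf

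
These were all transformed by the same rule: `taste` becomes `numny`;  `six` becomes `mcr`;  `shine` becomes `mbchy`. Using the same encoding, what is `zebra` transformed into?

tyvlu

Compare letters: t→n is +20, a→u is +20, s→m is +20 — a constant shift. Each letter is shifted forward by 20 in the alphabet (a Caesar shift of +20).
For zebra: z+20=t, e+20=y, b+20=v, r+20=l, a+20=u.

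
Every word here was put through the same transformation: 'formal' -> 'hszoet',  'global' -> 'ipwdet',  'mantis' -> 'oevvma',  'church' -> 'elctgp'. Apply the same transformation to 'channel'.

Shifts by position in formal: pos 0: f→h (+2), pos 1: o→s (+4), pos 2: r→z (+8), pos 3: m→o (+2), pos 4: a→e (+4), pos 5: l→t (+8) — repeating every 3. A repeating key of period 3 is used — shifts +2, +4, +8 over and over.
Applying it to channel: c+2=e, h+4=l, a+8=i, n+2=p, n+4=r, e+8=m, l+2=n.

eliprmn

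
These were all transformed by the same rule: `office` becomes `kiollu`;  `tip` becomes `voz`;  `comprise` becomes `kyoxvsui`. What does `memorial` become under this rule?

rgoxusks

The output letters match the input read backwards, each shifted +6: office reversed is eciffo. Two steps: reverse the string, then apply a Caesar shift of +6.
Applying it to memorial: reverse → lairomem; then shift: l+6=r, a+6=g, i+6=o, r+6=x, o+6=u, m+6=s, e+6=k, m+6=s.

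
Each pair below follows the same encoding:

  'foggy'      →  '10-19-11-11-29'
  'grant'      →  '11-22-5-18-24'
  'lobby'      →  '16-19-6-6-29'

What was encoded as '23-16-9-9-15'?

sleek

f is letter #6 and maps to 10: an offset of 4. The number is (letter's place in the alphabet, a=1) + 4.
Undoing it on 23-16-9-9-15: 23→(23−4)÷1=19=s, 16→(16−4)÷1=12=l, 9→(9−4)÷1=5=e, 9→(9−4)÷1=5=e, 15→(15−4)÷1=11=k.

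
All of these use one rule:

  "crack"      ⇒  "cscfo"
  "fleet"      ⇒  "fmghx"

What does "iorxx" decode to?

input

In crack: c→c is +0, r→s is +1, a→c is +2, c→f is +3 — the shift increases by 1 each position. Each letter shifts forward by its position index (0, 1, 2, …) — the shift grows by one for each successive letter.
Undoing it on iorxx: i−0=i, o−1=n, r−2=p, x−3=u, x−4=t.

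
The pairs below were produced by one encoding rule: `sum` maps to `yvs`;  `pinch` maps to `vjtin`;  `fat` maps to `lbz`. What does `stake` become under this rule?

The shift depends on letter class: consonant s→y is +6, but vowel u→v is +1. Two shifts are in play — +1 for a/e/i/o/u, +6 for every other letter.
Applying it to stake: s(cons)+6=y, t(cons)+6=z, a(vowel)+1=b, k(cons)+6=q, e(vowel)+1=f.

yzbqf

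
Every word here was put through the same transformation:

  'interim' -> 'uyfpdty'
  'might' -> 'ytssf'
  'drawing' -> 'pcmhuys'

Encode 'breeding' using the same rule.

ncqpptzr

It's a Vigenère-style cipher with numeric key [12,11]: position i shifts by key[i mod 2].
For breeding: b+12=n, r+11=c, e+12=q, e+11=p, d+12=p, i+11=t, n+12=z, g+11=r.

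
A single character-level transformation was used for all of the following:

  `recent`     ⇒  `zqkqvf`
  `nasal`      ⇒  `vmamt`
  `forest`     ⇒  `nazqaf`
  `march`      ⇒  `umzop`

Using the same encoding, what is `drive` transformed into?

Shifts by position in recent: pos 0: r→z (+8), pos 1: e→q (+12), pos 2: c→k (+8), pos 3: e→q (+12) — repeating every 2. A repeating key of period 2 is used — shifts +8, +12 over and over.
For drive: d+8=l, r+12=d, i+8=q, v+12=h, e+8=m.

ldqhm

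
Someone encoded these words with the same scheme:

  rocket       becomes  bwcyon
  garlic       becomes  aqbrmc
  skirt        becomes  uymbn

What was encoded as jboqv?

r(17)→b(1) and o(14)→w(22) fit y≡19x+16 (mod 26); the inverse of 19 mod 26 is 11. Treating letters as 0–25, the rule is x ↦ 19x + 16 (mod 26).
Decoding jboqv: j(9)→11·(9−16)≡1=b; b(1)→11·(1−16)≡17=r; o(14)→11·(14−16)≡4=e; q(16)→11·(16−16)≡0=a; v(21)→11·(21−16)≡3=d (all mod 26).

bread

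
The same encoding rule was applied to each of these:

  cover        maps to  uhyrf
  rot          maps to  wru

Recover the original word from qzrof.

clown

The output letters match the input read backwards, each shifted +3: cover reversed is revoc. Two steps: reverse the string, then apply a Caesar shift of +3.
Decoding qzrof: shift back: q−3=n, z−3=w, r−3=o, o−3=l, f−3=c → nwolc; then reverse → clown.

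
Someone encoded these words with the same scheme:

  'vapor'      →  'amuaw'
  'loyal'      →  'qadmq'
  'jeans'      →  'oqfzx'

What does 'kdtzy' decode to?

A repeating key of period 2 is used — shifts +5, +12 over and over.
Reversing it on kdtzy: k−5=f, d−12=r, t−5=o, z−12=n, y−5=t.

front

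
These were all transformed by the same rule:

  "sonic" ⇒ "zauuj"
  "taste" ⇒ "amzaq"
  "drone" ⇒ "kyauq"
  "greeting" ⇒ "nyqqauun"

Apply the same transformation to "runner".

yguuqy

The shift depends on letter class: consonant s→z is +7, but vowel o→a is +12. Vowels shift forward by 12 and consonants shift forward by 7.
For runner: r(cons)+7=y, u(vowel)+12=g, n(cons)+7=u, n(cons)+7=u, e(vowel)+12=q, r(cons)+7=y.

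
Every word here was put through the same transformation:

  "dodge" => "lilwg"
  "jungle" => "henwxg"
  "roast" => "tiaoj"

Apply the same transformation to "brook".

d(3)→l(11) and o(14)→i(8) fit y≡21x+0 (mod 26); the inverse of 21 mod 26 is 5. This is an affine cipher: with a=0,…,z=25, each position x becomes (21x+0) mod 26.
For brook: b(1)→21·1+0≡21=v; r(17)→21·17+0≡19=t; o(14)→21·14+0≡8=i; o(14)→21·14+0≡8=i; k(10)→21·10+0≡2=c (all mod 26).

vtiic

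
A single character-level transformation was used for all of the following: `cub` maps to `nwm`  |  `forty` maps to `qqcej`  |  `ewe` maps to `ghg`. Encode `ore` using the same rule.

The shift depends on letter class: consonant c→n is +11, but vowel u→w is +2. Two shifts are in play — +2 for a/e/i/o/u, +11 for every other letter.
For ore: o(vowel)+2=q, r(cons)+11=c, e(vowel)+2=g.

qcg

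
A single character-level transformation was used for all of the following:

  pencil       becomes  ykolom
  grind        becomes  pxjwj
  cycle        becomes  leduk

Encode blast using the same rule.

Shifts by position in pencil: pos 0: p→y (+9), pos 1: e→k (+6), pos 2: n→o (+1), pos 3: c→l (+9), pos 4: i→o (+6), pos 5: l→m (+1) — repeating every 3. The shifts repeat in a cycle of length 3: positions 0,1,… shift by +9, +6, +1, then the pattern repeats.
Applying it to blast: b+9=k, l+6=r, a+1=b, s+9=b, t+6=z.

krbbz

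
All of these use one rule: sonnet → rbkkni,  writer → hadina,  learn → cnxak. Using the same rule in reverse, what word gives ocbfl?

block

s(18)→r(17) and o(14)→b(1) fit y≡17x+23 (mod 26); the inverse of 17 mod 26 is 23. This is an affine cipher: with a=0,…,z=25, each position x becomes (17x+23) mod 26.
Decoding ocbfl: o(14)→23·(14−23)≡1=b; c(2)→23·(2−23)≡11=l; b(1)→23·(1−23)≡14=o; f(5)→23·(5−23)≡2=c; l(11)→23·(11−23)≡10=k (all mod 26).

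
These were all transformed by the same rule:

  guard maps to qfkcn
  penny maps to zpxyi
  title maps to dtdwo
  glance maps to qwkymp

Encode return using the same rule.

bpdfby

Shifts by position in guard: pos 0: g→q (+10), pos 1: u→f (+11), pos 2: a→k (+10), pos 3: r→c (+11) — repeating every 2. The shifts repeat in a cycle of length 2: positions 0,1,… shift by +10, +11, then the pattern repeats.
On return: r+10=b, e+11=p, t+10=d, u+11=f, r+10=b, n+11=y.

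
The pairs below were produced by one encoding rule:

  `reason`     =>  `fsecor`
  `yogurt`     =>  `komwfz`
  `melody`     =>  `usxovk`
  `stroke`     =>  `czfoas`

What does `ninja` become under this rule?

rgrde

Treating letters as 0–25, the rule is x ↦ 23x + 4 (mod 26).
On ninja: n(13)→23·13+4≡17=r; i(8)→23·8+4≡6=g; n(13)→23·13+4≡17=r; j(9)→23·9+4≡3=d; a(0)→23·0+4≡4=e (all mod 26).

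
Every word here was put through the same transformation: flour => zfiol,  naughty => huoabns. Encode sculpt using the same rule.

mwofjn

It's a constant shift of +20 (ROT20).
Applying it to sculpt: s+20=m, c+20=w, u+20=o, l+20=f, p+20=j, t+20=n.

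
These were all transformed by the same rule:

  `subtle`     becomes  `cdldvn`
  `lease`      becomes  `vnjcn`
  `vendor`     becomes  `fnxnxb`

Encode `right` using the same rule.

brqrd

The shift depends on letter class: consonant s→c is +10, but vowel u→d is +9. The rule splits by letter class: vowels +9, consonants +10.
On right: r(cons)+10=b, i(vowel)+9=r, g(cons)+10=q, h(cons)+10=r, t(cons)+10=d.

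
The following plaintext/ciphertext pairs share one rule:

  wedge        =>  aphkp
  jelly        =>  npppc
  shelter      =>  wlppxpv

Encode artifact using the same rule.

The shift depends on letter class: consonant w→a is +4, but vowel e→p is +11. Two shifts are in play — +11 for a/e/i/o/u, +4 for every other letter.
For artifact: a(vowel)+11=l, r(cons)+4=v, t(cons)+4=x, i(vowel)+11=t, f(cons)+4=j, a(vowel)+11=l, c(cons)+4=g, t(cons)+4=x.

lvxtjlgx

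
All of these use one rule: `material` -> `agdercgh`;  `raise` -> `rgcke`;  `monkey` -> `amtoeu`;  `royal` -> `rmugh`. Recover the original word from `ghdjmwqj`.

although

m(12)→a(0) and a(0)→g(6) fit y≡19x+6 (mod 26); the inverse of 19 mod 26 is 11. Treating letters as 0–25, the rule is x ↦ 19x + 6 (mod 26).
Reversing it on ghdjmwqj: g(6)→11·(6−6)≡0=a; h(7)→11·(7−6)≡11=l; d(3)→11·(3−6)≡19=t; j(9)→11·(9−6)≡7=h; m(12)→11·(12−6)≡14=o; w(22)→11·(22−6)≡20=u; q(16)→11·(16−6)≡6=g; j(9)→11·(9−6)≡7=h (all mod 26).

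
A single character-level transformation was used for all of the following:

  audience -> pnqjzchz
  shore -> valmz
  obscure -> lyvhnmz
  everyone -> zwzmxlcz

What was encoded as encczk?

This is an affine cipher: with a=0,…,z=25, each position x becomes (9x+15) mod 26.
Decoding encczk: e(4)→3·(4−15)≡19=t; n(13)→3·(13−15)≡20=u; c(2)→3·(2−15)≡13=n; c(2)→3·(2−15)≡13=n; z(25)→3·(25−15)≡4=e; k(10)→3·(10−15)≡11=l (all mod 26).

tunnel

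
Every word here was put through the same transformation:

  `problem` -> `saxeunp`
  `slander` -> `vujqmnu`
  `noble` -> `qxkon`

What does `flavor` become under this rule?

iujyxa

It's a Vigenère-style cipher with numeric key [3,9,9]: position i shifts by key[i mod 3].
For flavor: f+3=i, l+9=u, a+9=j, v+3=y, o+9=x, r+9=a.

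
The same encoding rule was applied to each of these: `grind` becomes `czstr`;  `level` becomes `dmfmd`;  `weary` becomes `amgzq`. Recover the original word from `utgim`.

g(6)→c(2) and r(17)→z(25) fit y≡21x+6 (mod 26); the inverse of 21 mod 26 is 5. Each letter's alphabet position (a=0..z=25) is mapped through 21·x+6 mod 26 — an affine cipher.
Undoing it on utgim: u(20)→5·(20−6)≡18=s; t(19)→5·(19−6)≡13=n; g(6)→5·(6−6)≡0=a; i(8)→5·(8−6)≡10=k; m(12)→5·(12−6)≡4=e (all mod 26).

snake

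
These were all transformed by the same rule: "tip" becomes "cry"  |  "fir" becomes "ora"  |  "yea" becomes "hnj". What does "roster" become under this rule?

axbcna

Compare letters: t→c is +9, i→r is +9, p→y is +9 — a constant shift. Each letter is shifted forward by 9 in the alphabet (a Caesar shift of +9).
For roster: r+9=a, o+9=x, s+9=b, t+9=c, e+9=n, r+9=a.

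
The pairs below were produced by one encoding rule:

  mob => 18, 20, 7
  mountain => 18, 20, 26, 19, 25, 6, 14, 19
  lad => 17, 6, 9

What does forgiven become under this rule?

11, 20, 23, 12, 14, 27, 10, 19

The number is (letter's place in the alphabet, a=1) + 5.
On forgiven: f=6→11, o=15→20, r=18→23, g=7→12, i=9→14, v=22→27, e=5→10, n=14→19.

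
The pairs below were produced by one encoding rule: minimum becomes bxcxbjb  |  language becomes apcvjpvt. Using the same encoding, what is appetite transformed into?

Compare letters: m→b is +15, i→x is +15, n→c is +15 — a constant shift. It's a constant shift of +15 (ROT15).
For appetite: a+15=p, p+15=e, p+15=e, e+15=t, t+15=i, i+15=x, t+15=i, e+15=t.

peetixit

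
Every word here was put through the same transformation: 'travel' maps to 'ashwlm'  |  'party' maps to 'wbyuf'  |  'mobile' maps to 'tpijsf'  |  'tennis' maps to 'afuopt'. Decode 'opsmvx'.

hollow

Shifts by position in travel: pos 0: t→a (+7), pos 1: r→s (+1), pos 2: a→h (+7), pos 3: v→w (+1) — repeating every 2. The shifts repeat in a cycle of length 2: positions 0,1,… shift by +7, +1, then the pattern repeats.
Reversing it on opsmvx: o−7=h, p−1=o, s−7=l, m−1=l, v−7=o, x−1=w.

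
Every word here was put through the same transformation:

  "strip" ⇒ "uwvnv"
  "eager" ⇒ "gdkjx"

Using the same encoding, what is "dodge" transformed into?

In strip: s→u is +2, t→w is +3, r→v is +4, i→n is +5 — the shift increases by 1 each position. Each letter shifts forward by (position + 2), i.e. 2, 3, 4, … — the shift grows by one for each successive letter.
For dodge: d+2=f, o+3=r, d+4=h, g+5=l, e+6=k.

frhlk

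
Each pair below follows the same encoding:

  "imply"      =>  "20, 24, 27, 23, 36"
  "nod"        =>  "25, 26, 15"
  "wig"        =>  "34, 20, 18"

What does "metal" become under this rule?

24, 16, 31, 12, 23

Letters become their 1-based position plus 11 (so a→12, b→13, …).
On metal: m=13→24, e=5→16, t=20→31, a=1→12, l=12→23.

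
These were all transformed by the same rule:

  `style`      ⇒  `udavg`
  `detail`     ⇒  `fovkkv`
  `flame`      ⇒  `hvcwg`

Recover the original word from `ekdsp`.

Shifts by position in style: pos 0: s→u (+2), pos 1: t→d (+10), pos 2: y→a (+2), pos 3: l→v (+10) — repeating every 2. A repeating key of period 2 is used — shifts +2, +10 over and over.
Decoding ekdsp: e−2=c, k−10=a, d−2=b, s−10=i, p−2=n.

cabin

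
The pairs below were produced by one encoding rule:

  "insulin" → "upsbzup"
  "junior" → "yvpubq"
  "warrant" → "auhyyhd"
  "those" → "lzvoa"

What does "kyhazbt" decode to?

mustard

The output letters match the input read backwards, each shifted +7: insulin reversed is nilusni. Two steps: reverse the string, then apply a Caesar shift of +7.
Undoing it on kyhazbt: shift back: k−7=d, y−7=r, h−7=a, a−7=t, z−7=s, b−7=u, t−7=m → dratsum; then reverse → mustard.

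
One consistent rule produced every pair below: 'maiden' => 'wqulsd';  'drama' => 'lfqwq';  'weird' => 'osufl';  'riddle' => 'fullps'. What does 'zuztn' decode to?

fifth

This is an affine cipher: with a=0,…,z=25, each position x becomes (7x+16) mod 26.
Decoding zuztn: z(25)→15·(25−16)≡5=f; u(20)→15·(20−16)≡8=i; z(25)→15·(25−16)≡5=f; t(19)→15·(19−16)≡19=t; n(13)→15·(13−16)≡7=h (all mod 26).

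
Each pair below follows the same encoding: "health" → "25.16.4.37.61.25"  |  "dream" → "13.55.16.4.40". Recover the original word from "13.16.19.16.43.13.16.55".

defender

h(#8)→25 and e(#5)→16: differences scale by 3, so n = 3·pos + 1. The formula is n = 3×(alphabet index, a=1) + 1.
Reversing it on 13.16.19.16.43.13.16.55: 13→(13−1)÷3=4=d, 16→(16−1)÷3=5=e, 19→(19−1)÷3=6=f, 16→(16−1)÷3=5=e, 43→(43−1)÷3=14=n, 13→(13−1)÷3=4=d, 16→(16−1)÷3=5=e, 55→(55−1)÷3=18=r.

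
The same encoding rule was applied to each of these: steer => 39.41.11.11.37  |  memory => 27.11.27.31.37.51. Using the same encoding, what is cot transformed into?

7.31.41

Each letter becomes 2×(its alphabet position, a=1..z=26) + 1.
On cot: c=3→7, o=15→31, t=20→41.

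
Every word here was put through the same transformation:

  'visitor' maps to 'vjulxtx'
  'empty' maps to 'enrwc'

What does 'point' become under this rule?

ppkqx

In visitor: v→v is +0, i→j is +1, s→u is +2, i→l is +3 — the shift increases by 1 each position. Each letter shifts forward by its position index (0, 1, 2, …) — the shift grows by one for each successive letter.
Applying it to point: p+0=p, o+1=p, i+2=k, n+3=q, t+4=x.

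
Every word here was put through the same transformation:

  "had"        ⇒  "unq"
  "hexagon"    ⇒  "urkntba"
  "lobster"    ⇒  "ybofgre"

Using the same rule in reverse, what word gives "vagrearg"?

Each letter is shifted forward by 13 in the alphabet (a Caesar shift of +13).
Undoing it on vagrearg: v−13=i, a−13=n, g−13=t, r−13=e, e−13=r, a−13=n, r−13=e, g−13=t.

internet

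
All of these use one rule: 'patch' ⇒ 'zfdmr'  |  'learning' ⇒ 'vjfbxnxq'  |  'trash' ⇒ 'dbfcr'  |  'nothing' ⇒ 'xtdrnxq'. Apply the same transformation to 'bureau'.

lzbjfz

Vowels shift forward by 5 and consonants shift forward by 10.
Applying it to bureau: b(cons)+10=l, u(vowel)+5=z, r(cons)+10=b, e(vowel)+5=j, a(vowel)+5=f, u(vowel)+5=z.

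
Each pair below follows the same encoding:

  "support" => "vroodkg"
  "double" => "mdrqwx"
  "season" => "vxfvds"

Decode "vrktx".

surge

s(18)→v(21) and u(20)→r(17) fit y≡11x+5 (mod 26); the inverse of 11 mod 26 is 19. Treating letters as 0–25, the rule is x ↦ 11x + 5 (mod 26).
Reversing it on vrktx: v(21)→19·(21−5)≡18=s; r(17)→19·(17−5)≡20=u; k(10)→19·(10−5)≡17=r; t(19)→19·(19−5)≡6=g; x(23)→19·(23−5)≡4=e (all mod 26).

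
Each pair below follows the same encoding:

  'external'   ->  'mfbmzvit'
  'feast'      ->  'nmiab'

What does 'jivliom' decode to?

bandage

Compare letters: e→m is +8, x→f is +8, t→b is +8 — a constant shift. It's a constant shift of +8 (ROT8).
Reversing it on jivliom: j−8=b, i−8=a, v−8=n, l−8=d, i−8=a, o−8=g, m−8=e.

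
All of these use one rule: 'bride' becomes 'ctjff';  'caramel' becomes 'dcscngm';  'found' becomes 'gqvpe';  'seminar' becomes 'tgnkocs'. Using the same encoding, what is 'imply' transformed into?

joqnz

Shifts by position in bride: pos 0: b→c (+1), pos 1: r→t (+2), pos 2: i→j (+1), pos 3: d→f (+2) — repeating every 2. It's a Vigenère-style cipher with numeric key [1,2]: position i shifts by key[i mod 2].
For imply: i+1=j, m+2=o, p+1=q, l+2=n, y+1=z.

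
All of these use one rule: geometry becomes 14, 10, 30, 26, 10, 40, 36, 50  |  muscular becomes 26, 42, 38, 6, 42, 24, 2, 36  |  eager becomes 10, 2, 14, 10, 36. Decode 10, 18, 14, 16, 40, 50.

With a=1..z=26, the number is 2·pos.
Decoding 10, 18, 14, 16, 40, 50: 10→(10−0)÷2=5=e, 18→(18−0)÷2=9=i, 14→(14−0)÷2=7=g, 16→(16−0)÷2=8=h, 40→(40−0)÷2=20=t, 50→(50−0)÷2=25=y.

eighty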